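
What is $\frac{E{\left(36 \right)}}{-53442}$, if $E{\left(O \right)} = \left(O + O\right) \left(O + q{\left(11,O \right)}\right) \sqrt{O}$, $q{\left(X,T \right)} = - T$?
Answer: $0$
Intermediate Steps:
$E{\left(O \right)} = 0$ ($E{\left(O \right)} = \left(O + O\right) \left(O - O\right) \sqrt{O} = 2 O 0 \sqrt{O} = 0 \sqrt{O} = 0$)
$\frac{E{\left(36 \right)}}{-53442} = \frac{0}{-53442} = 0 \left(- \frac{1}{53442}\right) = 0$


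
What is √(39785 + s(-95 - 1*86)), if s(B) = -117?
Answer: 2*√9917 ≈ 199.17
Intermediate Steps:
√(39785 + s(-95 - 1*86)) = √(39785 - 117) = √39668 = 2*√9917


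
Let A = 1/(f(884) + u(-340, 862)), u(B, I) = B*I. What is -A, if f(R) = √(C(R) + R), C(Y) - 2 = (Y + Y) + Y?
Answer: 146540/42947941431 + √3538/85895882862 ≈ 3.4127e-6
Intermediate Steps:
C(Y) = 2 + 3*Y (C(Y) = 2 + ((Y + Y) + Y) = 2 + (2*Y + Y) = 2 + 3*Y)
f(R) = √(2 + 4*R) (f(R) = √((2 + 3*R) + R) = √(2 + 4*R))
A = 1/(-293080 + √3538) (A = 1/(√(2 + 4*884) - 340*862) = 1/(√(2 + 3536) - 293080) = 1/(√3538 - 293080) = 1/(-293080 + √3538) ≈ -3.4127e-6)
-A = -(-146540/42947941431 - √3538/85895882862) = 146540/42947941431 + √3538/85895882862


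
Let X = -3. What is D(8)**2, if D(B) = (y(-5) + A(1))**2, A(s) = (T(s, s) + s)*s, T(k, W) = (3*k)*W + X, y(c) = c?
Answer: 256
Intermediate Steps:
T(k, W) = -3 + 3*W*k (T(k, W) = (3*k)*W - 3 = 3*W*k - 3 = -3 + 3*W*k)
A(s) = s*(-3 + s + 3*s**2) (A(s) = ((-3 + 3*s*s) + s)*s = ((-3 + 3*s**2) + s)*s = (-3 + s + 3*s**2)*s = s*(-3 + s + 3*s**2))
D(B) = 16 (D(B) = (-5 + 1*(-3 + 1 + 3*1**2))**2 = (-5 + 1*(-3 + 1 + 3*1))**2 = (-5 + 1*(-3 + 1 + 3))**2 = (-5 + 1*1)**2 = (-5 + 1)**2 = (-4)**2 = 16)
D(8)**2 = 16**2 = 256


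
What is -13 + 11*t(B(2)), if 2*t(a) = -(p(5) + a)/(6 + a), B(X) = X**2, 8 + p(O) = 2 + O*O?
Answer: -513/20 ≈ -25.650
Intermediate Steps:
p(O) = -6 + O**2 (p(O) = -8 + (2 + O*O) = -8 + (2 + O**2) = -6 + O**2)
t(a) = -(19 + a)/(2*(6 + a)) (t(a) = (-((-6 + 5**2) + a)/(6 + a))/2 = (-((-6 + 25) + a)/(6 + a))/2 = (-(19 + a)/(6 + a))/2 = -(19 + a)/(2*(6 + a)))
-13 + 11*t(B(2)) = -13 + 11*((-19 - 1*2**2)/(2*(6 + 2**2))) = -13 + 11*((-19 - 1*4)/(2*(6 + 4))) = -13 + 11*((1/2)*(-19 - 4)/10) = -13 + 11*((1/2)*(1/10)*(-23)) = -13 + 11*(-23/20) = -13 - 253/20 = -513/20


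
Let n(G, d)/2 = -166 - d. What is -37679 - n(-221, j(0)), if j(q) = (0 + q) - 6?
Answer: -37359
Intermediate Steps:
j(q) = -6 + q (j(q) = q - 6 = -6 + q)
n(G, d) = -332 - 2*d (n(G, d) = 2*(-166 - d) = -332 - 2*d)
-37679 - n(-221, j(0)) = -37679 - (-332 - 2*(-6 + 0)) = -37679 - (-332 - 2*(-6)) = -37679 - (-332 + 12) = -37679 - 1*(-320) = -37679 + 320 = -37359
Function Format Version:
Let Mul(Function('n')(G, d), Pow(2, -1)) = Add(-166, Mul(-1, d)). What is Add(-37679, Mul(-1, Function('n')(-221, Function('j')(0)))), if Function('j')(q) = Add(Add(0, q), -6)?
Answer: -37359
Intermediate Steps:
Function('j')(q) = Add(-6, q) (Function('j')(q) = Add(q, -6) = Add(-6, q))
Function('n')(G, d) = Add(-332, Mul(-2, d)) (Function('n')(G, d) = Mul(2, Add(-166, Mul(-1, d))) = Add(-332, Mul(-2, d)))
Add(-37679, Mul(-1, Function('n')(-221, Function('j')(0)))) = Add(-37679, Mul(-1, Add(-332, Mul(-2, Add(-6, 0))))) = Add(-37679, Mul(-1, Add(-332, Mul(-2, -6)))) = Add(-37679, Mul(-1, Add(-332, 12))) = Add(-37679, Mul(-1, -320)) = Add(-37679, 320) = -37359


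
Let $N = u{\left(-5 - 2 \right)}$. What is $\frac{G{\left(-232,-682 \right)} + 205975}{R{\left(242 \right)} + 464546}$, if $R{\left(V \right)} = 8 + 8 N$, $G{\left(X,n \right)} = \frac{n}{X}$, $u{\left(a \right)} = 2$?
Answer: $\frac{23893441}{53890120} \approx 0.44337$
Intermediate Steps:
$N = 2$
$R{\left(V \right)} = 24$ ($R{\left(V \right)} = 8 + 8 \cdot 2 = 8 + 16 = 24$)
$\frac{G{\left(-232,-682 \right)} + 205975}{R{\left(242 \right)} + 464546} = \frac{- \frac{682}{-232} + 205975}{24 + 464546} = \frac{\left(-682\right) \left(- \frac{1}{232}\right) + 205975}{464570} = \left(\frac{341}{116} + 205975\right) \frac{1}{464570} = \frac{23893441}{116} \cdot \frac{1}{464570} = \frac{23893441}{53890120}$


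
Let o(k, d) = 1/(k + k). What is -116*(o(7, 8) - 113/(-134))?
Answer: -49764/469 ≈ -106.11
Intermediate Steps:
o(k, d) = 1/(2*k)
-116*(o(7, 8) - 113/(-134)) = -116*((½)/7 - 113/(-134)) = -116*((½)*(⅐) - 113*(-1/134)) = -116*(1/14 + 113/134) = -116*429/469 = -49764/469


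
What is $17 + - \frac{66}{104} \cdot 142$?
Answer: $- \frac{1901}{26} \approx -73.115$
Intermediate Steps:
$17 + - \frac{66}{104} \cdot 142 = 17 + \left(-66\right) \frac{1}{104} \cdot 142 = 17 - \frac{2343}{26} = - \frac{1901}{26}$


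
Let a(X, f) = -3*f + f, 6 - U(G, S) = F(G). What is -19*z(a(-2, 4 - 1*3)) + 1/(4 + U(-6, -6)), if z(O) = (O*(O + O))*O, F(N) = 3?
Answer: 2129/7 ≈ 304.14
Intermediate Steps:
U(G, S) = 3 (U(G, S) = 6 - 1*3 = 6 - 3 = 3)
a(X, f) = -2*f
z(O) = 2*O³ (z(O) = (O*(2*O))*O = (2*O²)*O = 2*O³)
-19*z(a(-2, 4 - 1*3)) + 1/(4 + U(-6, -6)) = -38*(-2*(4 - 1*3))³ + 1/(4 + 3) = -38*(-2*(4 - 3))³ + 1/7 = -38*(-2*1)³ + ⅐ = -38*(-2)³ + ⅐ = -38*(-8) + ⅐ = -19*(-16) + ⅐ = 304 + ⅐ = 2129/7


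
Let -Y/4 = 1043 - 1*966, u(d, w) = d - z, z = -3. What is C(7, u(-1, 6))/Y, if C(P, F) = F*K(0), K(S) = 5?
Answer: -5/154 ≈ -0.032468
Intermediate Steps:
u(d, w) = 3 + d (u(d, w) = d - 1*(-3) = d + 3 = 3 + d)
Y = -308 (Y = -4*(1043 - 1*966) = -4*(1043 - 966) = -4*77 = -308)
C(P, F) = 5*F (C(P, F) = F*5 = 5*F)
C(7, u(-1, 6))/Y = (5*(3 - 1))/(-308) = (5*2)*(-1/308) = 10*(-1/308) = -5/154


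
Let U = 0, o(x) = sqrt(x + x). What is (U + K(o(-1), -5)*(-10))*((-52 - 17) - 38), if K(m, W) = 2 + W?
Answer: -3210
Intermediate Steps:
o(x) = sqrt(2)*sqrt(x) (o(x) = sqrt(2*x) = sqrt(2)*sqrt(x))
(U + K(o(-1), -5)*(-10))*((-52 - 17) - 38) = (0 + (2 - 5)*(-10))*((-52 - 17) - 38) = (0 - 3*(-10))*(-69 - 38) = (0 + 30)*(-107) = 30*(-107) = -3210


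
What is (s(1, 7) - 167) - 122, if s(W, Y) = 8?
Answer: -281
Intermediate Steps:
(s(1, 7) - 167) - 122 = (8 - 167) - 122 = -159 - 122 = -281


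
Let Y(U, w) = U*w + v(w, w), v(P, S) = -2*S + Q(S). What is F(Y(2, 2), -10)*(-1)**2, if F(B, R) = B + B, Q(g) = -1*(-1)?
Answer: 2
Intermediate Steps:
Q(g) = 1
v(P, S) = 1 - 2*S (v(P, S) = -2*S + 1 = 1 - 2*S)
Y(U, w) = 1 - 2*w + U*w (Y(U, w) = U*w + (1 - 2*w) = 1 - 2*w + U*w)
F(B, R) = 2*B
F(Y(2, 2), -10)*(-1)**2 = (2*(1 - 2*2 + 2*2))*(-1)**2 = (2*(1 - 4 + 4))*1 = (2*1)*1 = 2*1 = 2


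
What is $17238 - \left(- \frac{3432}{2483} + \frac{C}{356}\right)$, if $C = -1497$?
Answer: $\frac{1172494959}{67996} \approx 17244.0$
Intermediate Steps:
$17238 - \left(- \frac{3432}{2483} + \frac{C}{356}\right) = 17238 - \left(- \frac{3432}{2483} - \frac{1497}{356}\right) = 17238 - \left(\left(-3432\right) \frac{1}{2483} - \frac{1497}{356}\right) = 17238 - \left(- \frac{264}{191} - \frac{1497}{356}\right) = 17238 - - \frac{379911}{67996} = 17238 + \frac{379911}{67996} = \frac{1172494959}{67996}$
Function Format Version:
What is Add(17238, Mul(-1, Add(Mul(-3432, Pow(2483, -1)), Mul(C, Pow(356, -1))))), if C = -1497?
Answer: Rational(1172494959, 67996) ≈ 17244.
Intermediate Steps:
Add(17238, Mul(-1, Add(Mul(-3432, Pow(2483, -1)), Mul(C, Pow(356, -1))))) = Add(17238, Mul(-1, Add(Mul(-3432, Pow(2483, -1)), Mul(-1497, Pow(356, -1))))) = Add(17238, Mul(-1, Add(Mul(-3432, Rational(1, 2483)), Mul(-1497, Rational(1, 356))))) = Add(17238, Mul(-1, Add(Rational(-264, 191), Rational(-1497, 356)))) = Add(17238, Mul(-1, Rational(-379911, 67996))) = Add(17238, Rational(379911, 67996)) = Rational(1172494959, 67996)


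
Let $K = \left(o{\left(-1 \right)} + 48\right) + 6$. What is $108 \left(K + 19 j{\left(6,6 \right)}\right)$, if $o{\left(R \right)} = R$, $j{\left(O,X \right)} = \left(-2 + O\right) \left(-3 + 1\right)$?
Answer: $-10692$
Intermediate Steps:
$j{\left(O,X \right)} = 4 - 2 O$ ($j{\left(O,X \right)} = \left(-2 + O\right) \left(-2\right) = 4 - 2 O$)
$K = 53$ ($K = \left(-1 + 48\right) + 6 = 47 + 6 = 53$)
$108 \left(K + 19 j{\left(6,6 \right)}\right) = 108 \left(53 + 19 \left(4 - 12\right)\right) = 108 \left(53 + 19 \left(-8\right)\right) = 108 \left(53 - 152\right) = 108 \left(-99\right) = -10692$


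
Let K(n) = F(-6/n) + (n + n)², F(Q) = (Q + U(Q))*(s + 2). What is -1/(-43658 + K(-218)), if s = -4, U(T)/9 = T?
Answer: -109/15961682 ≈ -6.8289e-6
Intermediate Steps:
U(T) = 9*T
F(Q) = -20*Q (F(Q) = (Q + 9*Q)*(-4 + 2) = (10*Q)*(-2) = -20*Q)
K(n) = 4*n² + 120/n (K(n) = -(-120)/n + (n + n)² = 120/n + (2*n)² = 120/n + 4*n² = 4*n² + 120/n)
-1/(-43658 + K(-218)) = -1/(-43658 + 4*(30 + (-218)³)/(-218)) = -1/(-43658 + 4*(-1/218)*(30 - 10360232)) = -1/(-43658 + 4*(-1/218)*(-10360202)) = -1/(-43658 + 20720404/109) = -1/15961682/109 = -1*109/15961682 = -109/15961682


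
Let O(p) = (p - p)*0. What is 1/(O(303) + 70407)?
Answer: 1/70407 ≈ 1.4203e-5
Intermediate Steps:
O(p) = 0 (O(p) = 0*0 = 0)
1/(O(303) + 70407) = 1/(0 + 70407) = 1/70407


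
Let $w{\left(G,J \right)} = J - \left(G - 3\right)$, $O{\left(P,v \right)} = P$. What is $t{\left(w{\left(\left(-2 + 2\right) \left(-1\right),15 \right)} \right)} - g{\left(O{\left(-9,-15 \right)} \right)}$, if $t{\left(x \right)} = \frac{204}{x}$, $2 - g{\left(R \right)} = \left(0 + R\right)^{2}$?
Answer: $\frac{271}{3} \approx 90.333$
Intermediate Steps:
$g{\left(R \right)} = 2 - R^{2}$ ($g{\left(R \right)} = 2 - \left(0 + R\right)^{2} = 2 - R^{2}$)
$w{\left(G,J \right)} = 3 + J - G$ ($w{\left(G,J \right)} = J - \left(-3 + G\right) = 3 + J - G$)
$t{\left(w{\left(\left(-2 + 2\right) \left(-1\right),15 \right)} \right)} - g{\left(O{\left(-9,-15 \right)} \right)} = \frac{204}{3 + 15 - \left(-2 + 2\right) \left(-1\right)} - \left(2 - \left(-9\right)^{2}\right) = \frac{204}{3 + 15 - 0 \left(-1\right)} - \left(2 - 81\right) = \frac{204}{3 + 15 - 0} - \left(2 - 81\right) = \frac{204}{3 + 15 + 0} - -79 = \frac{204}{18} + 79 = 204 \cdot \frac{1}{18} + 79 = \frac{34}{3} + 79 = \frac{271}{3}$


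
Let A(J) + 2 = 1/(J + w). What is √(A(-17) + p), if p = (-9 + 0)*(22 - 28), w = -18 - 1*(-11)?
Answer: √7482/12 ≈ 7.2082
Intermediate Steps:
w = -7 (w = -18 + 11 = -7)
A(J) = -2 + 1/(-7 + J) (A(J) = -2 + 1/(J - 7) = -2 + 1/(-7 + J))
p = 54 (p = -9*(-6) = 54)
√(A(-17) + p) = √((15 - 2*(-17))/(-7 - 17) + 54) = √((15 + 34)/(-24) + 54) = √(-1/24*49 + 54) = √(-49/24 + 54) = √(1247/24) = √7482/12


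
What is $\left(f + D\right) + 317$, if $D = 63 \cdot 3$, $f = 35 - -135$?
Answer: $676$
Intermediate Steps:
$f = 170$ ($f = 35 + 135 = 170$)
$D = 189$
$\left(f + D\right) + 317 = \left(170 + 189\right) + 317 = 359 + 317 = 676$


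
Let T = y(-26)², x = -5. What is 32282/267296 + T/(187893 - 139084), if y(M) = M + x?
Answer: 916261797/6523225232 ≈ 0.14046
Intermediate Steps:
y(M) = -5 + M (y(M) = M - 5 = -5 + M)
T = 961 (T = (-5 - 26)² = (-31)² = 961)
32282/267296 + T/(187893 - 139084) = 32282/267296 + 961/(187893 - 139084) = 32282*(1/267296) + 961/48809 = 16141/133648 + 961*(1/48809) = 16141/133648 + 961/48809 = 916261797/6523225232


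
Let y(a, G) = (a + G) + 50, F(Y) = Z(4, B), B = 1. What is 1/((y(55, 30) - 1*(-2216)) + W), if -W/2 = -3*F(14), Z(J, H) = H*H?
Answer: 1/2357 ≈ 0.00042427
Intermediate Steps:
Z(J, H) = H**2
F(Y) = 1 (F(Y) = 1**2 = 1)
y(a, G) = 50 + G + a (y(a, G) = (G + a) + 50 = 50 + G + a)
W = 6 (W = -(-6) = -2*(-3) = 6)
1/((y(55, 30) - 1*(-2216)) + W) = 1/(((50 + 30 + 55) - 1*(-2216)) + 6) = 1/((135 + 2216) + 6) = 1/(2351 + 6) = 1/2357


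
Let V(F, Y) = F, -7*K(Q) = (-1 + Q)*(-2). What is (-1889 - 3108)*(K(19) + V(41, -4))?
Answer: -1614031/7 ≈ -2.3058e+5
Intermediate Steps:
K(Q) = -2/7 + 2*Q/7 (K(Q) = -(-1 + Q)*(-2)/7 = -(2 - 2*Q)/7 = -2/7 + 2*Q/7)
(-1889 - 3108)*(K(19) + V(41, -4)) = (-1889 - 3108)*((-2/7 + (2/7)*19) + 41) = -4997*((-2/7 + 38/7) + 41) = -4997*(36/7 + 41) = -4997*323/7 = -1614031/7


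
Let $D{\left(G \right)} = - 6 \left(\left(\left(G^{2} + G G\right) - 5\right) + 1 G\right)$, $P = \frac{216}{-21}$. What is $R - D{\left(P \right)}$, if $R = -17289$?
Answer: $- \frac{789447}{49} \approx -16111.0$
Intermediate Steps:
$P = - \frac{72}{7}$ ($P = 216 \left(- \frac{1}{21}\right) = - \frac{72}{7} \approx -10.286$)
$D{\left(G \right)} = 30 - 12 G^{2} - 6 G$ ($D{\left(G \right)} = - 6 \left(\left(\left(G^{2} + G^{2}\right) - 5\right) + G\right) = - 6 \left(\left(2 G^{2} - 5\right) + G\right) = - 6 \left(\left(-5 + 2 G^{2}\right) + G\right) = - 6 \left(-5 + G + 2 G^{2}\right) = 30 - 12 G^{2} - 6 G$)
$R - D{\left(P \right)} = -17289 - \left(30 - 12 \left(- \frac{72}{7}\right)^{2} - - \frac{432}{7}\right) = -17289 - \left(30 - \frac{62208}{49} + \frac{432}{7}\right) = -17289 - - \frac{57714}{49} = -17289 + \frac{57714}{49} = - \frac{789447}{49}$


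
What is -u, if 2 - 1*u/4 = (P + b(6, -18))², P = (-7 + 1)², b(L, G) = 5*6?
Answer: 17416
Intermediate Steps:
b(L, G) = 30
P = 36 (P = (-6)² = 36)
u = -17416 (u = 8 - 4*(36 + 30)² = 8 - 4*66² = 8 - 4*4356 = 8 - 17424 = -17416)
-u = -1*(-17416) = 17416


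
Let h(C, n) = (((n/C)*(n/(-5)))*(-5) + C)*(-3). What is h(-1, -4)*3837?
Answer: 195687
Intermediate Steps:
h(C, n) = -3*C - 3*n²/C (h(C, n) = (((n/C)*(n*(-⅕)))*(-5) + C)*(-3) = (((n/C)*(-n/5))*(-5) + C)*(-3) = (-n²/(5*C)*(-5) + C)*(-3) = (n²/C + C)*(-3) = (C + n²/C)*(-3) = -3*C - 3*n²/C)
h(-1, -4)*3837 = (-3*(-1) - 3*(-4)²/(-1))*3837 = (3 - 3*(-1)*16)*3837 = (3 + 48)*3837 = 51*3837 = 195687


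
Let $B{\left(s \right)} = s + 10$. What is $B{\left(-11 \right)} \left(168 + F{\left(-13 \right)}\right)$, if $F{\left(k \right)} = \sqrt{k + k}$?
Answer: $-168 - i \sqrt{26} \approx -168.0 - 5.099 i$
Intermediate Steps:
$F{\left(k \right)} = \sqrt{2} \sqrt{k}$ ($F{\left(k \right)} = \sqrt{2 k} = \sqrt{2} \sqrt{k}$)
$B{\left(s \right)} = 10 + s$
$B{\left(-11 \right)} \left(168 + F{\left(-13 \right)}\right) = \left(10 - 11\right) \left(168 + \sqrt{2} \sqrt{-13}\right) = - (168 + \sqrt{2} i \sqrt{13}) = - (168 + i \sqrt{26}) = -168 - i \sqrt{26}$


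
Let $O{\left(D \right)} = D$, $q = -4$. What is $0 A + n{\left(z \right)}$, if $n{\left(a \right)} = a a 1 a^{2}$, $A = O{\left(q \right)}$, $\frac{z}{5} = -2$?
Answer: $10000$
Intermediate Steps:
$z = -10$ ($z = 5 \left(-2\right) = -10$)
$A = -4$
$n{\left(a \right)} = a^{4}$ ($n{\left(a \right)} = a^{2} \cdot 1 a^{2} = a^{2} a^{2} = a^{4}$)
$0 A + n{\left(z \right)} = 0 \left(-4\right) + \left(-10\right)^{4} = 0 + 10000 = 10000$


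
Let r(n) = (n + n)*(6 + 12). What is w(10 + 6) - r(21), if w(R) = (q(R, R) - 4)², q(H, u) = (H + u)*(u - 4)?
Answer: 143644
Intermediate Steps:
r(n) = 36*n (r(n) = (2*n)*18 = 36*n)
q(H, u) = (-4 + u)*(H + u) (q(H, u) = (H + u)*(-4 + u) = (-4 + u)*(H + u))
w(R) = (-4 - 8*R + 2*R²)² (w(R) = ((R² - 4*R - 4*R + R*R) - 4)² = ((R² - 4*R - 4*R + R²) - 4)² = ((-8*R + 2*R²) - 4)² = (-4 - 8*R + 2*R²)²)
w(10 + 6) - r(21) = 4*(-2 + (10 + 6)² - 4*(10 + 6))² - 36*21 = 4*(-2 + 16² - 4*16)² - 1*756 = 4*(-2 + 256 - 64)² - 756 = 4*190² - 756 = 4*36100 - 756 = 144400 - 756 = 143644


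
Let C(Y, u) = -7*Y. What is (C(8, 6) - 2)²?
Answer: 3364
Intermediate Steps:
(C(8, 6) - 2)² = (-7*8 - 2)² = (-56 - 2)² = (-58)² = 3364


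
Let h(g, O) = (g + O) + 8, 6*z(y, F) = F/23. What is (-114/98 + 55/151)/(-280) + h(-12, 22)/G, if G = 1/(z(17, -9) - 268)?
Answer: -28739659738/5956195 ≈ -4825.2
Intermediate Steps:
z(y, F) = F/138 (z(y, F) = (F/23)/6 = F/138)
G = -46/12331 (G = 1/((1/138)*(-9) - 268) = 1/(-3/46 - 268) = 1/(-12331/46) = -46/12331 ≈ -0.0037304)
h(g, O) = 8 + O + g (h(g, O) = (O + g) + 8 = 8 + O + g)
(-114/98 + 55/151)/(-280) + h(-12, 22)/G = (-114/98 + 55/151)/(-280) + (8 + 22 - 12)/(-46/12331) = (-114*1/98 + 55*(1/151))*(-1/280) + 18*(-12331/46) = (-57/49 + 55/151)*(-1/280) - 110979/23 = -5912/7399*(-1/280) - 110979/23 = 739/258965 - 110979/23 = -28739659738/5956195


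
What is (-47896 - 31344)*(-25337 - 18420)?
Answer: 3467304680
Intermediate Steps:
(-47896 - 31344)*(-25337 - 18420) = -79240*(-43757) = 3467304680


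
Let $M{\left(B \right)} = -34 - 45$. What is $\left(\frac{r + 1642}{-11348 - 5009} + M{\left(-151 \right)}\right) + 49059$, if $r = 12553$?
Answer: $\frac{801151665}{16357} \approx 48979.0$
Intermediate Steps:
$M{\left(B \right)} = -79$
$\left(\frac{r + 1642}{-11348 - 5009} + M{\left(-151 \right)}\right) + 49059 = \left(\frac{12553 + 1642}{-11348 - 5009} - 79\right) + 49059 = \left(\frac{14195}{-16357} - 79\right) + 49059 = \left(14195 \left(- \frac{1}{16357}\right) - 79\right) + 49059 = \left(- \frac{14195}{16357} - 79\right) + 49059 = - \frac{1306398}{16357} + 49059 = \frac{801151665}{16357}$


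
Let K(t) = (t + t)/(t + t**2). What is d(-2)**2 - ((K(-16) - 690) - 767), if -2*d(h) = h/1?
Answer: 21872/15 ≈ 1458.1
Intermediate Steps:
K(t) = 2*t/(t + t**2) (K(t) = (2*t)/(t + t**2) = 2*t/(t + t**2))
d(h) = -h/2 (d(h) = -h/(2*1) = -h/2)
d(-2)**2 - ((K(-16) - 690) - 767) = (-1/2*(-2))**2 - ((2/(1 - 16) - 690) - 767) = 1**2 - ((2/(-15) - 690) - 767) = 1 - ((2*(-1/15) - 690) - 767) = 1 - ((-2/15 - 690) - 767) = 1 - (-10352/15 - 767) = 1 - 1*(-21857/15) = 1 + 21857/15 = 21872/15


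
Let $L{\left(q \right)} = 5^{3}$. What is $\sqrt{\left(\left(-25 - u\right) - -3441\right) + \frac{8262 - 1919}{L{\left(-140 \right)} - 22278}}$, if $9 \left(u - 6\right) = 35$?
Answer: $\frac{2 \sqrt{3760710603646}}{66459} \approx 58.359$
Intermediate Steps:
$u = \frac{89}{9}$ ($u = 6 + \frac{1}{9} \cdot 35 = 6 + \frac{35}{9} = \frac{89}{9} \approx 9.8889$)
$L{\left(q \right)} = 125$
$\sqrt{\left(\left(-25 - u\right) - -3441\right) + \frac{8262 - 1919}{L{\left(-140 \right)} - 22278}} = \sqrt{\left(\left(-25 - \frac{89}{9}\right) - -3441\right) + \frac{8262 - 1919}{125 - 22278}} = \sqrt{\left(\left(-25 - \frac{89}{9}\right) + 3441\right) + \frac{6343}{-22153}} = \sqrt{\left(- \frac{314}{9} + 3441\right) + 6343 \left(- \frac{1}{22153}\right)} = \sqrt{\frac{30655}{9} - \frac{6343}{22153}} = \sqrt{\frac{679043128}{199377}} = \frac{2 \sqrt{3760710603646}}{66459}$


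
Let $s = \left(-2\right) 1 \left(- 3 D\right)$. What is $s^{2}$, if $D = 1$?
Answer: $36$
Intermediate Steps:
$s = 6$ ($s = \left(-2\right) 1 \left(\left(-3\right) 1\right) = \left(-2\right) \left(-3\right) = 6$)
$s^{2} = 6^{2} = 36$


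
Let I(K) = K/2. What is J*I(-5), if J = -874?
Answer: 2185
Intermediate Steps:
I(K) = K/2 (I(K) = K*(1/2) = K/2)
J*I(-5) = -437*(-5) = -874*(-5/2) = 2185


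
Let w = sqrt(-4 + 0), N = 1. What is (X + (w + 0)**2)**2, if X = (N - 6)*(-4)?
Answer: 256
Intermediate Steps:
w = 2*I (w = sqrt(-4) = 2*I ≈ 2.0*I)
X = 20 (X = (1 - 6)*(-4) = -5*(-4) = 20)
(X + (w + 0)**2)**2 = (20 + (2*I + 0)**2)**2 = (20 + (2*I)**2)**2 = (20 - 4)**2 = 16**2 = 256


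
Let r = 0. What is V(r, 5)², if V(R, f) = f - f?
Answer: 0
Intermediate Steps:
V(R, f) = 0
V(r, 5)² = 0² = 0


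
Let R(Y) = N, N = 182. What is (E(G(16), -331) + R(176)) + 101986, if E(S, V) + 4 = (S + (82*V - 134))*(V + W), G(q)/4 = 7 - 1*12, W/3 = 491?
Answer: -31069868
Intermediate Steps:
W = 1473 (W = 3*491 = 1473)
R(Y) = 182
G(q) = -20 (G(q) = 4*(7 - 1*12) = 4*(7 - 12) = 4*(-5) = -20)
E(S, V) = -4 + (1473 + V)*(-134 + S + 82*V) (E(S, V) = -4 + (S + (82*V - 134))*(V + 1473) = -4 + (S + (-134 + 82*V))*(1473 + V) = -4 + (-134 + S + 82*V)*(1473 + V) = -4 + (1473 + V)*(-134 + S + 82*V))
(E(G(16), -331) + R(176)) + 101986 = ((-197386 + 82*(-331)**2 + 1473*(-20) + 120652*(-331) - 20*(-331)) + 182) + 101986 = ((-197386 + 82*109561 - 29460 - 39935812 + 6620) + 182) + 101986 = ((-197386 + 8984002 - 29460 - 39935812 + 6620) + 182) + 101986 = (-31172036 + 182) + 101986 = -31171854 + 101986 = -31069868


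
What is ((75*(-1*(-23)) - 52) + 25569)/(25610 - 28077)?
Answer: -27242/2467 ≈ -11.043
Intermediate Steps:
((75*(-1*(-23)) - 52) + 25569)/(25610 - 28077) = ((75*23 - 52) + 25569)/(-2467) = ((1725 - 52) + 25569)*(-1/2467) = (1673 + 25569)*(-1/2467) = 27242*(-1/2467) = -27242/2467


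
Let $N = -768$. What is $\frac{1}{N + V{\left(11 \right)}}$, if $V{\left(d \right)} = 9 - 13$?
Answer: $- \frac{1}{772} \approx -0.0012953$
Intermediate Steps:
$V{\left(d \right)} = -4$ ($V{\left(d \right)} = 9 - 13 = -4$)
$\frac{1}{N + V{\left(11 \right)}} = \frac{1}{-768 - 4} = \frac{1}{-772} = - \frac{1}{772}$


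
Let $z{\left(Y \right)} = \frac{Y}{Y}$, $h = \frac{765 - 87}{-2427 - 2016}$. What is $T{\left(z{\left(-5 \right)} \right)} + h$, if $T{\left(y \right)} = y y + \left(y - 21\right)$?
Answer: $- \frac{28365}{1481} \approx -19.153$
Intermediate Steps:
$h = - \frac{226}{1481}$ ($h = \frac{678}{-4443} = 678 \left(- \frac{1}{4443}\right) = - \frac{226}{1481} \approx -0.1526$)
$z{\left(Y \right)} = 1$
$T{\left(y \right)} = -21 + y + y^{2}$ ($T{\left(y \right)} = y^{2} + \left(y - 21\right) = y^{2} + \left(-21 + y\right) = -21 + y + y^{2}$)
$T{\left(z{\left(-5 \right)} \right)} + h = \left(-21 + 1 + 1^{2}\right) - \frac{226}{1481} = \left(-21 + 1 + 1\right) - \frac{226}{1481} = -19 - \frac{226}{1481} = - \frac{28365}{1481}$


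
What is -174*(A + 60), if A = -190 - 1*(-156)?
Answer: -4524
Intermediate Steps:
A = -34 (A = -190 + 156 = -34)
-174*(A + 60) = -174*(-34 + 60) = -174*26 = -4524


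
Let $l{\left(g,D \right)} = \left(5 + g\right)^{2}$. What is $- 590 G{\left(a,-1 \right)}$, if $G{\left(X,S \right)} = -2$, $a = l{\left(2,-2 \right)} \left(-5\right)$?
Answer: $1180$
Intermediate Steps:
$a = -245$ ($a = \left(5 + 2\right)^{2} \left(-5\right) = 7^{2} \left(-5\right) = 49 \left(-5\right) = -245$)
$- 590 G{\left(a,-1 \right)} = \left(-590\right) \left(-2\right) = 1180$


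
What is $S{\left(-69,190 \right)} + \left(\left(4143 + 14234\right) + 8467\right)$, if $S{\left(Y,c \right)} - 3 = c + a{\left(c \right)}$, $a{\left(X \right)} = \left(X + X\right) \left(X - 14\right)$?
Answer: $93917$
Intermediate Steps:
$a{\left(X \right)} = 2 X \left(-14 + X\right)$
$S{\left(Y,c \right)} = 3 + c + 2 c \left(-14 + c\right)$ ($S{\left(Y,c \right)} = 3 + \left(c + 2 c \left(-14 + c\right)\right) = 3 + c + 2 c \left(-14 + c\right)$)
$S{\left(-69,190 \right)} + \left(\left(4143 + 14234\right) + 8467\right) = \left(3 + 190 + 2 \cdot 190 \left(-14 + 190\right)\right) + \left(\left(4143 + 14234\right) + 8467\right) = \left(3 + 190 + 2 \cdot 190 \cdot 176\right) + \left(18377 + 8467\right) = \left(3 + 190 + 66880\right) + 26844 = 67073 + 26844 = 93917$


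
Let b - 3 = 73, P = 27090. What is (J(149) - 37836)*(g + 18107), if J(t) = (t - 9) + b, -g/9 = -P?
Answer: -9853317540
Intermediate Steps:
b = 76 (b = 3 + 73 = 76)
g = 243810 (g = -(-9)*27090 = -9*(-27090) = 243810)
J(t) = 67 + t (J(t) = (t - 9) + 76 = (-9 + t) + 76 = 67 + t)
(J(149) - 37836)*(g + 18107) = ((67 + 149) - 37836)*(243810 + 18107) = (216 - 37836)*261917 = -37620*261917 = -9853317540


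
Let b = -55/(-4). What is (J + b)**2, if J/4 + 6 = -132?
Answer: 4635409/16 ≈ 2.8971e+5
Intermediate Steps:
J = -552 (J = -24 + 4*(-132) = -24 - 528 = -552)
b = 55/4 (b = -55*(-1/4) = 55/4 ≈ 13.750)
(J + b)**2 = (-552 + 55/4)**2 = (-2153/4)**2 = 4635409/16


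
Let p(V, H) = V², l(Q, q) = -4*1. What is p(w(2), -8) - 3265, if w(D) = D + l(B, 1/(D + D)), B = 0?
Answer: -3261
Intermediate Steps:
l(Q, q) = -4
w(D) = -4 + D (w(D) = D - 4 = -4 + D)
p(w(2), -8) - 3265 = (-4 + 2)² - 3265 = (-2)² - 3265 = 4 - 3265 = -3261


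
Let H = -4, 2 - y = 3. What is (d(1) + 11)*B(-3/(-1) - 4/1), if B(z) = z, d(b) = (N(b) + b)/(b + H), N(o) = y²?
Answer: -31/3 ≈ -10.333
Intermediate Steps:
y = -1 (y = 2 - 1*3 = 2 - 3 = -1)
N(o) = 1 (N(o) = (-1)² = 1)
d(b) = (1 + b)/(-4 + b) (d(b) = (1 + b)/(b - 4) = (1 + b)/(-4 + b))
(d(1) + 11)*B(-3/(-1) - 4/1) = ((1 + 1)/(-4 + 1) + 11)*(-3/(-1) - 4/1) = (2/(-3) + 11)*(-3*(-1) - 4*1) = (-⅓*2 + 11)*(3 - 4) = (-⅔ + 11)*(-1) = (31/3)*(-1) = -31/3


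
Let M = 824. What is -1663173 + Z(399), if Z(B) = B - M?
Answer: -1663598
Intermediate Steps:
Z(B) = -824 + B (Z(B) = B - 1*824 = B - 824 = -824 + B)
-1663173 + Z(399) = -1663173 + (-824 + 399) = -1663173 - 425 = -1663598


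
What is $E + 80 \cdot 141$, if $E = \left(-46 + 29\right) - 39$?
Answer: $11224$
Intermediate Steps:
$E = -56$ ($E = -17 - 39 = -56$)
$E + 80 \cdot 141 = -56 + 80 \cdot 141 = -56 + 11280 = 11224$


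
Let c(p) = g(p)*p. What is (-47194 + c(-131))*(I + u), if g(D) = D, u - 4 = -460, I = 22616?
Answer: -665531280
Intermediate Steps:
u = -456 (u = 4 - 460 = -456)
c(p) = p² (c(p) = p*p = p²)
(-47194 + c(-131))*(I + u) = (-47194 + (-131)²)*(22616 - 456) = (-47194 + 17161)*22160 = -30033*22160 = -665531280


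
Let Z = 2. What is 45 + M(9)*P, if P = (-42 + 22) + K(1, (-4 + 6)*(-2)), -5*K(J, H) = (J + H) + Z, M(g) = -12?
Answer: 1413/5 ≈ 282.60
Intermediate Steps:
K(J, H) = -2/5 - H/5 - J/5 (K(J, H) = -((J + H) + 2)/5 = -((H + J) + 2)/5 = -(2 + H + J)/5 = -2/5 - H/5 - J/5)
P = -99/5 (P = (-42 + 22) + (-2/5 - (-4 + 6)*(-2)/5 - 1/5*1) = -20 + (-2/5 - 2*(-2)/5 - 1/5) = -20 + (-2/5 - 1/5*(-4) - 1/5) = -20 + (-2/5 + 4/5 - 1/5) = -20 + 1/5 = -99/5 ≈ -19.800)
45 + M(9)*P = 45 - 12*(-99/5) = 45 + 1188/5 = 1413/5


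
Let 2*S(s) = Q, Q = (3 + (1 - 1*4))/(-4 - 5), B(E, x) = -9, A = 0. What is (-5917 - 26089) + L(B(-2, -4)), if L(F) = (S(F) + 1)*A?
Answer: -32006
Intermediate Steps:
Q = 0 (Q = (3 + (1 - 4))/(-9) = (3 - 3)*(-⅑) = 0*(-⅑) = 0)
S(s) = 0 (S(s) = (½)*0 = 0)
L(F) = 0 (L(F) = (0 + 1)*0 = 1*0 = 0)
(-5917 - 26089) + L(B(-2, -4)) = (-5917 - 26089) + 0 = -32006 + 0 = -32006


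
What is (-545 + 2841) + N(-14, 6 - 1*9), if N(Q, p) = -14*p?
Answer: 2338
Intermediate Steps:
(-545 + 2841) + N(-14, 6 - 1*9) = (-545 + 2841) - 14*(6 - 1*9) = 2296 - 14*(6 - 9) = 2296 - 14*(-3) = 2296 + 42 = 2338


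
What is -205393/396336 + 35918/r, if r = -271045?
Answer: -194725187/299233680 ≈ -0.65075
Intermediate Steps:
-205393/396336 + 35918/r = -205393/396336 + 35918/(-271045) = -205393*1/396336 + 35918*(-1/271045) = -205393/396336 - 35918/271045 = -194725187/299233680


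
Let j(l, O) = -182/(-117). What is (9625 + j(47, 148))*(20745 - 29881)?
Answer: -791533904/9 ≈ -8.7948e+7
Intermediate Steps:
j(l, O) = 14/9 (j(l, O) = -182*(-1/117) = 14/9)
(9625 + j(47, 148))*(20745 - 29881) = (9625 + 14/9)*(20745 - 29881) = (86639/9)*(-9136) = -791533904/9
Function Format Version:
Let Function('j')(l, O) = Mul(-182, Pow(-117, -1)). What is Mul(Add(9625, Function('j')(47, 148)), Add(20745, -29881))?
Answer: Rational(-791533904, 9) ≈ -8.7948e+7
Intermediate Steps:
Function('j')(l, O) = Rational(14, 9) (Function('j')(l, O) = Mul(-182, Rational(-1, 117)) = Rational(14, 9))
Mul(Add(9625, Function('j')(47, 148)), Add(20745, -29881)) = Mul(Add(9625, Rational(14, 9)), Add(20745, -29881)) = Mul(Rational(86639, 9), -9136) = Rational(-791533904, 9)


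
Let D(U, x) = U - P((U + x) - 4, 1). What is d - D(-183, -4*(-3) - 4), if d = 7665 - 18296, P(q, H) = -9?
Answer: -10457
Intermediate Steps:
d = -10631
D(U, x) = 9 + U (D(U, x) = U - 1*(-9) = U + 9 = 9 + U)
d - D(-183, -4*(-3) - 4) = -10631 - (9 - 183) = -10631 - 1*(-174) = -10631 + 174 = -10457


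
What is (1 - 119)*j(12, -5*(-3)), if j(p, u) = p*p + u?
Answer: -18762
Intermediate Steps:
j(p, u) = u + p² (j(p, u) = p² + u = u + p²)
(1 - 119)*j(12, -5*(-3)) = (1 - 119)*(-5*(-3) + 12²) = -118*(15 + 144) = -118*159 = -18762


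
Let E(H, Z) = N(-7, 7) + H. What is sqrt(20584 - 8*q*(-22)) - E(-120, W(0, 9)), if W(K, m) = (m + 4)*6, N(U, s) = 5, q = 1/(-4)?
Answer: 115 + 2*sqrt(5135) ≈ 258.32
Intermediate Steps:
q = -1/4 ≈ -0.25000
W(K, m) = 24 + 6*m (W(K, m) = (4 + m)*6 = 24 + 6*m)
E(H, Z) = 5 + H
sqrt(20584 - 8*q*(-22)) - E(-120, W(0, 9)) = sqrt(20584 - 8*(-1/4)*(-22)) - (5 - 120) = sqrt(20584 + 2*(-22)) - 1*(-115) = sqrt(20584 - 44) + 115 = sqrt(20540) + 115 = 2*sqrt(5135) + 115 = 115 + 2*sqrt(5135)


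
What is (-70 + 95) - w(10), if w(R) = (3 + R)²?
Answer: -144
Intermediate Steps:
(-70 + 95) - w(10) = (-70 + 95) - (3 + 10)² = 25 - 1*13² = 25 - 1*169 = 25 - 169 = -144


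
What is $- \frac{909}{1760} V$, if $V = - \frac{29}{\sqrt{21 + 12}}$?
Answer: $\frac{8787 \sqrt{33}}{19360} \approx 2.6073$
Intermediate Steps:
$V = - \frac{29 \sqrt{33}}{33}$ ($V = - \frac{29}{\sqrt{33}} = - 29 \frac{\sqrt{33}}{33} = - \frac{29 \sqrt{33}}{33} \approx -5.0482$)
$- \frac{909}{1760} V = - \frac{909}{1760} \left(- \frac{29 \sqrt{33}}{33}\right) = \left(-909\right) \frac{1}{1760} \left(- \frac{29 \sqrt{33}}{33}\right) = - \frac{909 \left(- \frac{29 \sqrt{33}}{33}\right)}{1760} = \frac{8787 \sqrt{33}}{19360}$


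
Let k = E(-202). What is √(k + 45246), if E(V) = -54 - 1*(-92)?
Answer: 2*√11321 ≈ 212.80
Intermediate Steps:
E(V) = 38 (E(V) = -54 + 92 = 38)
k = 38
√(k + 45246) = √(38 + 45246) = √45284 = 2*√11321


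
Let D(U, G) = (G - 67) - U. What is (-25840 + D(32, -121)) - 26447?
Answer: -52507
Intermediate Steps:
D(U, G) = -67 + G - U (D(U, G) = (-67 + G) - U = -67 + G - U)
(-25840 + D(32, -121)) - 26447 = (-25840 + (-67 - 121 - 1*32)) - 26447 = (-25840 + (-67 - 121 - 32)) - 26447 = (-25840 - 220) - 26447 = -26060 - 26447 = -52507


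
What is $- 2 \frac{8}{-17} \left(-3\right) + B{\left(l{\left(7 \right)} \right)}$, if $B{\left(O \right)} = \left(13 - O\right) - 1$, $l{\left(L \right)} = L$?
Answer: $\frac{37}{17} \approx 2.1765$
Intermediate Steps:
$B{\left(O \right)} = 12 - O$ ($B{\left(O \right)} = \left(13 - O\right) - 1 = 12 - O$)
$- 2 \frac{8}{-17} \left(-3\right) + B{\left(l{\left(7 \right)} \right)} = - 2 \frac{8}{-17} \left(-3\right) + \left(12 - 7\right) = - 2 \cdot 8 \left(- \frac{1}{17}\right) \left(-3\right) + \left(12 - 7\right) = \left(-2\right) \left(- \frac{8}{17}\right) \left(-3\right) + 5 = \frac{16}{17} \left(-3\right) + 5 = - \frac{48}{17} + 5 = \frac{37}{17}$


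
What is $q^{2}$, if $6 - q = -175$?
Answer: $32761$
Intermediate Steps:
$q = 181$ ($q = 6 - -175 = 6 + 175 = 181$)
$q^{2} = 181^{2} = 32761$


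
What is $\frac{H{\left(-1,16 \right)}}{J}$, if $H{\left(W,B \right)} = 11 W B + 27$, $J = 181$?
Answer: $- \frac{149}{181} \approx -0.8232$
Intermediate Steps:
$H{\left(W,B \right)} = 27 + 11 B W$ ($H{\left(W,B \right)} = 11 B W + 27 = 27 + 11 B W$)
$\frac{H{\left(-1,16 \right)}}{J} = \frac{27 + 11 \cdot 16 \left(-1\right)}{181} = \left(27 - 176\right) \frac{1}{181} = \left(-149\right) \frac{1}{181} = - \frac{149}{181}$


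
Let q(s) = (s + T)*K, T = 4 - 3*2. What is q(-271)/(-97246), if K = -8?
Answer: -1092/48623 ≈ -0.022458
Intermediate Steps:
T = -2 (T = 4 - 6 = -2)
q(s) = 16 - 8*s (q(s) = (s - 2)*(-8) = (-2 + s)*(-8) = 16 - 8*s)
q(-271)/(-97246) = (16 - 8*(-271))/(-97246) = (16 + 2168)*(-1/97246) = 2184*(-1/97246) = -1092/48623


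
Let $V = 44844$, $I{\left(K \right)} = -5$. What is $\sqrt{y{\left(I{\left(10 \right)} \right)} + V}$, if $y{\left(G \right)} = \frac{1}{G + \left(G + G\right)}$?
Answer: $\frac{\sqrt{10089885}}{15} \approx 211.76$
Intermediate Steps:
$y{\left(G \right)} = \frac{1}{3 G}$ ($y{\left(G \right)} = \frac{1}{G + 2 G} = \frac{1}{3 G}$)
$\sqrt{y{\left(I{\left(10 \right)} \right)} + V} = \sqrt{\frac{1}{3 \left(-5\right)} + 44844} = \sqrt{\frac{1}{3} \left(- \frac{1}{5}\right) + 44844} = \sqrt{- \frac{1}{15} + 44844} = \sqrt{\frac{672659}{15}} = \frac{\sqrt{10089885}}{15}$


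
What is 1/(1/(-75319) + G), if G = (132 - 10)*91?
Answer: 75319/836191537 ≈ 9.0074e-5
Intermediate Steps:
G = 11102 (G = 122*91 = 11102)
1/(1/(-75319) + G) = 1/(1/(-75319) + 11102) = 1/(-1/75319 + 11102) = 1/(836191537/75319) = 75319/836191537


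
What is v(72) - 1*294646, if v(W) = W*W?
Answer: -289462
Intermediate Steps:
v(W) = W²
v(72) - 1*294646 = 72² - 1*294646 = 5184 - 294646 = -289462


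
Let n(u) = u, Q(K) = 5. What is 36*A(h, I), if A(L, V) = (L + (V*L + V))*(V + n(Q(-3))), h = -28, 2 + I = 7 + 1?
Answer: -75240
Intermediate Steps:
I = 6 (I = -2 + (7 + 1) = -2 + 8 = 6)
A(L, V) = (5 + V)*(L + V + L*V) (A(L, V) = (L + (V*L + V))*(V + 5) = (L + (L*V + V))*(5 + V) = (L + (V + L*V))*(5 + V) = (L + V + L*V)*(5 + V) = (5 + V)*(L + V + L*V))
36*A(h, I) = 36*(6² + 5*(-28) + 5*6 - 28*6² + 6*(-28)*6) = 36*(36 - 140 + 30 - 28*36 - 1008) = 36*(36 - 140 + 30 - 1008 - 1008) = 36*(-2090) = -75240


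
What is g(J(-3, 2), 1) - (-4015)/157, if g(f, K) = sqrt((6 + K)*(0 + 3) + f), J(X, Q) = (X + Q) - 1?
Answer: 4015/157 + sqrt(19) ≈ 29.932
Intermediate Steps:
J(X, Q) = -1 + Q + X (J(X, Q) = (Q + X) - 1 = -1 + Q + X)
g(f, K) = sqrt(18 + f + 3*K) (g(f, K) = sqrt((6 + K)*3 + f) = sqrt((18 + 3*K) + f) = sqrt(18 + f + 3*K))
g(J(-3, 2), 1) - (-4015)/157 = sqrt(18 + (-1 + 2 - 3) + 3*1) - (-4015)/157 = sqrt(18 - 2 + 3) - (-4015)/157 = sqrt(19) - 55*(-73/157) = sqrt(19) + 4015/157 = 4015/157 + sqrt(19)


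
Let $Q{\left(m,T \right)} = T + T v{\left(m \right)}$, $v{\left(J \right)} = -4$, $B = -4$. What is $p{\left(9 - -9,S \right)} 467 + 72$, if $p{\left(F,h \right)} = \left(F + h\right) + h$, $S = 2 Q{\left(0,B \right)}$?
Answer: $30894$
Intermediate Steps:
$Q{\left(m,T \right)} = - 3 T$ ($Q{\left(m,T \right)} = T + T \left(-4\right) = T - 4 T = - 3 T$)
$S = 24$ ($S = 2 \left(\left(-3\right) \left(-4\right)\right) = 2 \cdot 12 = 24$)
$p{\left(F,h \right)} = F + 2 h$
$p{\left(9 - -9,S \right)} 467 + 72 = \left(\left(9 - -9\right) + 2 \cdot 24\right) 467 + 72 = \left(\left(9 + 9\right) + 48\right) 467 + 72 = \left(18 + 48\right) 467 + 72 = 66 \cdot 467 + 72 = 30822 + 72 = 30894$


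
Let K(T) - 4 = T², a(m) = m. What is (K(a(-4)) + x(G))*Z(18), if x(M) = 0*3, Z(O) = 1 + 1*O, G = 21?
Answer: 380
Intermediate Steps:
K(T) = 4 + T²
Z(O) = 1 + O
x(M) = 0
(K(a(-4)) + x(G))*Z(18) = ((4 + (-4)²) + 0)*(1 + 18) = ((4 + 16) + 0)*19 = (20 + 0)*19 = 20*19 = 380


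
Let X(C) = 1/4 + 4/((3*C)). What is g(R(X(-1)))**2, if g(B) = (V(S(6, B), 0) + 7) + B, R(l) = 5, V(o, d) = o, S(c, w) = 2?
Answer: 196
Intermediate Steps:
X(C) = 1/4 + 4/(3*C) (X(C) = 1*(1/4) + 4*(1/(3*C)) = 1/4 + 4/(3*C))
g(B) = 9 + B (g(B) = (2 + 7) + B = 9 + B)
g(R(X(-1)))**2 = (9 + 5)**2 = 14**2 = 196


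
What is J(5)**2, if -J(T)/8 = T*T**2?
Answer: 1000000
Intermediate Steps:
J(T) = -8*T**3 (J(T) = -8*T*T**2 = -8*T**3)
J(5)**2 = (-8*5**3)**2 = (-8*125)**2 = (-1000)**2 = 1000000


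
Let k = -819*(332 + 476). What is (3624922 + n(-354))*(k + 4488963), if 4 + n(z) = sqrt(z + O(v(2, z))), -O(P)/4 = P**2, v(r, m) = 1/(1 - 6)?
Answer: 13873326043698 + 3827211*I*sqrt(8854)/5 ≈ 1.3873e+13 + 7.2025e+7*I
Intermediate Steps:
v(r, m) = -1/5 (v(r, m) = 1/(-5) = -1/5)
O(P) = -4*P**2
k = -661752 (k = -819*808 = -661752)
n(z) = -4 + sqrt(-4/25 + z) (n(z) = -4 + sqrt(z - 4*(-1/5)**2) = -4 + sqrt(z - 4*1/25) = -4 + sqrt(z - 4/25) = -4 + sqrt(-4/25 + z))
(3624922 + n(-354))*(k + 4488963) = (3624922 + (-4 + sqrt(-4 + 25*(-354))/5))*(-661752 + 4488963) = (3624922 + (-4 + sqrt(-4 - 8850)/5))*3827211 = (3624922 + (-4 + sqrt(-8854)/5))*3827211 = (3624922 + (-4 + (I*sqrt(8854))/5))*3827211 = (3624922 + (-4 + I*sqrt(8854)/5))*3827211 = (3624918 + I*sqrt(8854)/5)*3827211 = 13873326043698 + 3827211*I*sqrt(8854)/5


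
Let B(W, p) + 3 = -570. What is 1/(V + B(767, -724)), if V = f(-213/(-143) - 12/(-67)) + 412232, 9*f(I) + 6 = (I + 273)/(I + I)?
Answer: 15987/6581327975 ≈ 2.4291e-6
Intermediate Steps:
f(I) = -⅔ + (273 + I)/(18*I) (f(I) = -⅔ + ((I + 273)/(I + I))/9 = -⅔ + ((273 + I)/((2*I)))/9 = -⅔ + ((273 + I)*(1/(2*I)))/9 = -⅔ + ((273 + I)/(2*I))/9 = -⅔ + (273 + I)/(18*I))
B(W, p) = -573 (B(W, p) = -3 - 570 = -573)
V = 6590488526/15987 (V = (273 - 11*(-213/(-143) - 12/(-67)))/(18*(-213/(-143) - 12/(-67))) + 412232 = (273 - 11*(-213*(-1/143) - 12*(-1/67)))/(18*(-213*(-1/143) - 12*(-1/67))) + 412232 = (273 - 11*(213/143 + 12/67))/(18*(213/143 + 12/67)) + 412232 = (273 - 11*15987/9581)/(18*(15987/9581)) + 412232 = (1/18)*(9581/15987)*(273 - 15987/871) + 412232 = (1/18)*(9581/15987)*(221796/871) + 412232 = 135542/15987 + 412232 = 6590488526/15987 ≈ 4.1224e+5)
1/(V + B(767, -724)) = 1/(6590488526/15987 - 573) = 1/(6581327975/15987) = 15987/6581327975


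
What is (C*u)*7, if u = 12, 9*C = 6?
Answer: 56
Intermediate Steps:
C = ⅔ (C = (⅑)*6 = ⅔ ≈ 0.66667)
(C*u)*7 = ((⅔)*12)*7 = 8*7 = 56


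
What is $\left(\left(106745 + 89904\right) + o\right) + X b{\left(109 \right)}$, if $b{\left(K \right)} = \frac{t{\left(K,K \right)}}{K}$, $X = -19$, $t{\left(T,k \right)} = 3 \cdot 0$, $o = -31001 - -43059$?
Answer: $208707$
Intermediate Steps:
$o = 12058$ ($o = -31001 + 43059 = 12058$)
$t{\left(T,k \right)} = 0$
$b{\left(K \right)} = 0$ ($b{\left(K \right)} = \frac{0}{K} = 0$)
$\left(\left(106745 + 89904\right) + o\right) + X b{\left(109 \right)} = \left(\left(106745 + 89904\right) + 12058\right) - 0 = \left(196649 + 12058\right) + 0 = 208707 + 0 = 208707$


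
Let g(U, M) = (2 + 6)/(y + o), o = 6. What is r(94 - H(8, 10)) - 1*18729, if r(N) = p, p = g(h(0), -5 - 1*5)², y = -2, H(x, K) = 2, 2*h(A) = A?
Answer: -18725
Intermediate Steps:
h(A) = A/2
g(U, M) = 2 (g(U, M) = (2 + 6)/(-2 + 6) = 8/4 = 8*(¼) = 2)
p = 4 (p = 2² = 4)
r(N) = 4
r(94 - H(8, 10)) - 1*18729 = 4 - 1*18729 = 4 - 18729 = -18725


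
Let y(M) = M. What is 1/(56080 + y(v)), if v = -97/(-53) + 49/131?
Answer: 6943/389378744 ≈ 1.7831e-5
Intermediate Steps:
v = 15304/6943 (v = -97*(-1/53) + 49*(1/131) = 97/53 + 49/131 = 15304/6943 ≈ 2.2042)
1/(56080 + y(v)) = 1/(56080 + 15304/6943) = 1/(389378744/6943) = 6943/389378744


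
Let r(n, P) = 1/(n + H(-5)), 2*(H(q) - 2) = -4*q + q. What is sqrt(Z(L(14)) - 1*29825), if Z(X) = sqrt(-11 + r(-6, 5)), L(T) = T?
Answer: sqrt(-1461425 + 35*I*sqrt(21))/7 ≈ 0.0094768 + 172.7*I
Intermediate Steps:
H(q) = 2 - 3*q/2 (H(q) = 2 + (-4*q + q)/2 = 2 + (-3*q)/2 = 2 - 3*q/2)
r(n, P) = 1/(19/2 + n) (r(n, P) = 1/(n + (2 - 3/2*(-5))) = 1/(n + (2 + 15/2)) = 1/(n + 19/2) = 1/(19/2 + n))
Z(X) = 5*I*sqrt(21)/7 (Z(X) = sqrt(-11 + 2/(19 + 2*(-6))) = sqrt(-11 + 2/(19 - 12)) = sqrt(-11 + 2/7) = sqrt(-75/7) = 5*I*sqrt(21)/7)
sqrt(Z(L(14)) - 1*29825) = sqrt(5*I*sqrt(21)/7 - 1*29825) = sqrt(5*I*sqrt(21)/7 - 29825) = sqrt(-29825 + 5*I*sqrt(21)/7)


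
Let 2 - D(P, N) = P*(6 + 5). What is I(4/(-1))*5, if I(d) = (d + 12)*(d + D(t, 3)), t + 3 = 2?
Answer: 360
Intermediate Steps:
t = -1 (t = -3 + 2 = -1)
D(P, N) = 2 - 11*P (D(P, N) = 2 - P*(6 + 5) = 2 - P*11 = 2 - 11*P)
I(d) = (12 + d)*(13 + d) (I(d) = (d + 12)*(d + (2 - 11*(-1))) = (12 + d)*(d + (2 + 11)) = (12 + d)*(d + 13) = (12 + d)*(13 + d))
I(4/(-1))*5 = (156 + (4/(-1))² + 25*(4/(-1)))*5 = (156 + (4*(-1))² + 25*(4*(-1)))*5 = (156 + (-4)² + 25*(-4))*5 = (156 + 16 - 100)*5 = 72*5 = 360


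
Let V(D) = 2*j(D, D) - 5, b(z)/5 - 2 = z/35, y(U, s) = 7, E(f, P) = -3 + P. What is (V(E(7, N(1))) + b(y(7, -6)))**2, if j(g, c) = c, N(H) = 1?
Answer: 4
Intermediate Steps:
b(z) = 10 + z/7 (b(z) = 10 + 5*(z/35) = 10 + z/7)
V(D) = -5 + 2*D (V(D) = 2*D - 5 = -5 + 2*D)
(V(E(7, N(1))) + b(y(7, -6)))**2 = ((-5 + 2*(-3 + 1)) + (10 + (1/7)*7))**2 = ((-5 + 2*(-2)) + (10 + 1))**2 = ((-5 - 4) + 11)**2 = (-9 + 11)**2 = 2**2 = 4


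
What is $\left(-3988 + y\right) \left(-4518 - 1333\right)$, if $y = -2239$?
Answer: $36434177$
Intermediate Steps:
$\left(-3988 + y\right) \left(-4518 - 1333\right) = \left(-3988 - 2239\right) \left(-4518 - 1333\right) = \left(-6227\right) \left(-5851\right) = 36434177$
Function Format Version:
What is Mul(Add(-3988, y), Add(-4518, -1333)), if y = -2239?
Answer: 36434177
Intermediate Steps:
Mul(Add(-3988, y), Add(-4518, -1333)) = Mul(Add(-3988, -2239), Add(-4518, -1333)) = Mul(-6227, -5851) = 36434177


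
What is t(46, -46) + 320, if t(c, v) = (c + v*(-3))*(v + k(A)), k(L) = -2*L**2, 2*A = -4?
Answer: -9616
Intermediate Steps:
A = -2 (A = (1/2)*(-4) = -2)
t(c, v) = (-8 + v)*(c - 3*v) (t(c, v) = (c + v*(-3))*(v - 2*(-2)**2) = (c - 3*v)*(v - 2*4) = (c - 3*v)*(v - 8) = (c - 3*v)*(-8 + v) = (-8 + v)*(c - 3*v))
t(46, -46) + 320 = (-8*46 - 3*(-46)**2 + 24*(-46) + 46*(-46)) + 320 = (-368 - 3*2116 - 1104 - 2116) + 320 = (-368 - 6348 - 1104 - 2116) + 320 = -9936 + 320 = -9616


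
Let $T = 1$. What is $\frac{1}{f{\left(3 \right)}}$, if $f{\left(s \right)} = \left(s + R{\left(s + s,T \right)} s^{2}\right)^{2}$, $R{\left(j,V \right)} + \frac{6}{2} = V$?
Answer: $\frac{1}{225} \approx 0.0044444$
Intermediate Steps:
$R{\left(j,V \right)} = -3 + V$
$f{\left(s \right)} = \left(s - 2 s^{2}\right)^{2}$ ($f{\left(s \right)} = \left(s + \left(-3 + 1\right) s^{2}\right)^{2} = \left(s - 2 s^{2}\right)^{2}$)
$\frac{1}{f{\left(3 \right)}} = \frac{1}{3^{2} \left(1 - 6\right)^{2}} = \frac{1}{9 \left(1 - 6\right)^{2}} = \frac{1}{9 \left(-5\right)^{2}} = \frac{1}{9 \cdot 25} = \frac{1}{225}$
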